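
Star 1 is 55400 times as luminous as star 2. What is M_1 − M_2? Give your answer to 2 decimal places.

M_1 − M_2 ≈ -11.86

Pogson: ΔM = −2.5 log₁₀(ratio) = −2.5 log₁₀(55400) = −2.5 × 4.7435 = -11.859
Star 1 is brighter, so it has the smaller magnitude: the difference is negative.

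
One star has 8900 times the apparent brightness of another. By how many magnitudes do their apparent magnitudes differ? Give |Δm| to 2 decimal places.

|Δm| ≈ 9.87

Pogson: Δm = −2.5 log₁₀(ratio) = −2.5 log₁₀(8900) = −2.5 × 3.9494 = -9.873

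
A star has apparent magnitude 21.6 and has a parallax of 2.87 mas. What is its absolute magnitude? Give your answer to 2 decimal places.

p = 2.87 mas = 2.87×10^-3″ → d = 1/p = 348.4 pc
5 log₁₀(d/10 pc) = 5 log₁₀(348.4) − 5 = 7.711
M = m − 5 log₁₀(d/10) = 21.6 − 7.711 = 13.889

M ≈ 13.89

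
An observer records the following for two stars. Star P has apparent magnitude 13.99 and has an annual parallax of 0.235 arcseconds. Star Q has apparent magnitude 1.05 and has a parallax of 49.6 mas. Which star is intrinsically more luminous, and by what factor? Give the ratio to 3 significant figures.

Star P: d = 1/p = 1/0.235″ = 4.255 pc
Star P: M = m − 5 log₁₀ d + 5 = 13.99 − 5·0.6289 + 5 = 15.845
Star Q: p = 49.6 mas = 0.0496″ → d = 1/p = 20.16 pc
Star Q: M = m − 5 log₁₀ d + 5 = 1.05 − 5·1.3045 + 5 = -0.473
ΔM = M_P − M_Q = 15.845 − (-0.473) = 16.318; smaller M is more luminous → Star Q.
L ratio = 10^(0.4 |ΔM|) = 10^6.527 = 3.366×10^6

Star Q is more luminous, by a factor of 3.37×10^6.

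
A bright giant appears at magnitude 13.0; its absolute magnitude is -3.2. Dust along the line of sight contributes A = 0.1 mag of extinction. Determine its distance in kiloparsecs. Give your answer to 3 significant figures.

d ≈ 16.6 kpc

m − M = 5 log₁₀(d/10 pc) + A  ⇒  13.0 − (-3.2) − 0.1 = 5 log₁₀(d/10)
16.100 = 5 log₁₀(d/10)
log₁₀ d = (m − M − A)/5 + 1 = 4.2200
d = 10^4.2200 = 16600 pc
= 16.60 kpc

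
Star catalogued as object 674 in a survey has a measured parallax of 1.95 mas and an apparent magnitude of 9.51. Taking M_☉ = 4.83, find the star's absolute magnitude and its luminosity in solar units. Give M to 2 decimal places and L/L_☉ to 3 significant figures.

M ≈ 0.96; L/L_☉ ≈ 35.3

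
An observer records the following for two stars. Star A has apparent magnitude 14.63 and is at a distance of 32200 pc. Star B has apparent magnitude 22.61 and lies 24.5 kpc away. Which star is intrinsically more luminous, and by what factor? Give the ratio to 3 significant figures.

Star A is more luminous, by a factor of 2690.

Star A: M = m − 5 log₁₀ d + 5 = 14.63 − 5·4.5079 + 5 = -2.909
Star B: d = 24.5 kpc = 24500 pc
Star B: M = m − 5 log₁₀ d + 5 = 22.61 − 5·4.3892 + 5 = 5.664
ΔM = M_A − M_B = -2.909 − (5.664) = -8.573; smaller M is more luminous → Star A.
L ratio = 10^(0.4 |ΔM|) = 10^3.429 = 2688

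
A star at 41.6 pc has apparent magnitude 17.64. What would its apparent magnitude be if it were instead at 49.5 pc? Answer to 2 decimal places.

m ≈ 18.02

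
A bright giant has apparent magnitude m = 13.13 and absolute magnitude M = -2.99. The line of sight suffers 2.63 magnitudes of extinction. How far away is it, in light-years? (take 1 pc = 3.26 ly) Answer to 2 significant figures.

d ≈ 16000 ly

m − M = 5 log₁₀(d/10 pc) + A  ⇒  13.13 − (-2.99) − 2.63 = 5 log₁₀(d/10)
13.490 = 5 log₁₀(d/10)
log₁₀ d = (m − M − A)/5 + 1 = 3.6980
d = 10^3.6980 = 4989 pc
= 16260 ly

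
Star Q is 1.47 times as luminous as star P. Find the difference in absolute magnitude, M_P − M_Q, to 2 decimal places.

M_P − M_Q ≈ 0.42

Pogson: ΔM = −2.5 log₁₀(ratio) = −2.5 log₁₀(1.47) = −2.5 × 0.1673 = -0.418
Star Q is brighter so has the smaller magnitude: M_P − M_Q is positive.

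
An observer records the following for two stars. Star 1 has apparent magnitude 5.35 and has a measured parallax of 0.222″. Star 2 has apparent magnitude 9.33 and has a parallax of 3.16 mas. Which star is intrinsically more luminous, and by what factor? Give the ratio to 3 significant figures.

Star 1: d = 1/p = 1/0.222″ = 4.505 pc
Star 1: M = m − 5 log₁₀ d + 5 = 5.35 − 5·0.6536 + 5 = 7.082
Star 2: p = 3.16 mas = 3.16×10^-3″ → d = 1/p = 316.5 pc
Star 2: M = m − 5 log₁₀ d + 5 = 9.33 − 5·2.5003 + 5 = 1.828
ΔM = M_1 − M_2 = 7.082 − (1.828) = 5.253; smaller M is more luminous → Star 2.
L ratio = 10^(0.4 |ΔM|) = 10^2.101 = 126.3

Star 2 is more luminous, by a factor of 126.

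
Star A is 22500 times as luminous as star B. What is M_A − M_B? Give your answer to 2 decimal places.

Pogson: ΔM = −2.5 log₁₀(ratio) = −2.5 log₁₀(22500) = −2.5 × 4.3522 = -10.880
Star A is brighter, so it has the smaller magnitude: the difference is negative.

M_A − M_B ≈ -10.88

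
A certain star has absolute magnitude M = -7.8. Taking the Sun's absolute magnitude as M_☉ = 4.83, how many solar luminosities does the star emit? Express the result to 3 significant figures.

M − M_☉ = -7.8 − 4.83 = -12.630
L/L_☉ = 10^(−0.4 (M − M_☉)) = 10^5.052 = 112700

L/L_☉ ≈ 113000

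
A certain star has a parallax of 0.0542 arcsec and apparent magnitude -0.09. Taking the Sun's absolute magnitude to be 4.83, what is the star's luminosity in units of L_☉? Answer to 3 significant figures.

L/L_☉ ≈ 316

d = 1/p = 1/0.0542″ = 18.45 pc
M = m − 5 log₁₀ d + 5 = -0.09 − 5·1.2660 + 5 = -1.420
M − M_☉ = -1.420 − 4.83 = -6.250
L/L_☉ = 10^(−0.4 × -6.250) = 316.2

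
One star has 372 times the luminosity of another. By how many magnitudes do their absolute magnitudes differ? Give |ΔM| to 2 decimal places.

|ΔM| ≈ 6.43

Pogson: ΔM = −2.5 log₁₀(ratio) = −2.5 log₁₀(372) = −2.5 × 2.5705 = -6.426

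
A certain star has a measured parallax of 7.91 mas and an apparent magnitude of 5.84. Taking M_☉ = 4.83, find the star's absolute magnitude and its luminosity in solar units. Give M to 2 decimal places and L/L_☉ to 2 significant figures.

M ≈ 0.33; L/L_☉ ≈ 63

d = 1/p = 1000/7.91 mas = 126.4 pc
M = m − 5 log₁₀ d + 5 = 5.84 − 5·2.1018 + 5 = 0.331
M − M_☉ = 0.331 − 4.83 = -4.499
L/L_☉ = 10^(−0.4 × -4.499) = 63.04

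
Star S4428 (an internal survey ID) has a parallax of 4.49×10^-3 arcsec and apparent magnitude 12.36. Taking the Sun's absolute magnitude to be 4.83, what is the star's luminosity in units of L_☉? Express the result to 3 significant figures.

d = 1/p = 1/4.49×10^-3″ = 222.7 pc
M = m − 5 log₁₀ d + 5 = 12.36 − 5·2.3478 + 5 = 5.621
M − M_☉ = 5.621 − 4.83 = 0.791
L/L_☉ = 10^(−0.4 × 0.791) = 0.4825

L/L_☉ ≈ 0.483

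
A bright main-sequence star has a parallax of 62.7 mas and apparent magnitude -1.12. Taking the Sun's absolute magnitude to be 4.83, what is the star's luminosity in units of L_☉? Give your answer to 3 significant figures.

L/L_☉ ≈ 610

d = 1/p = 1000/62.7 mas = 15.95 pc
M = m − 5 log₁₀ d + 5 = -1.12 − 5·1.2027 + 5 = -2.134
M − M_☉ = -2.134 − 4.83 = -6.964
L/L_☉ = 10^(−0.4 × -6.964) = 610.2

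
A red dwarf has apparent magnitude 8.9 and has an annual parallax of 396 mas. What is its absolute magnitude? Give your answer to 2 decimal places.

M ≈ 11.89

p = 396 mas = 0.396″ → d = 1/p = 2.525 pc
5 log₁₀(d/10 pc) = 5 log₁₀(2.525) − 5 = -2.988
M = m − 5 log₁₀(d/10) = 8.9 + 2.988 = 11.888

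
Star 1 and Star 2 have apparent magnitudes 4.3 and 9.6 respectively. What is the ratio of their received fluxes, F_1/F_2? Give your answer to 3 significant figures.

Δm = 4.3 − (9.6) = -5.3
Flux ratio = 10^(−0.4 Δm) = 10^(−0.4 × -5.3) = 10^2.120 = 131.8

F_1/F_2 ≈ 132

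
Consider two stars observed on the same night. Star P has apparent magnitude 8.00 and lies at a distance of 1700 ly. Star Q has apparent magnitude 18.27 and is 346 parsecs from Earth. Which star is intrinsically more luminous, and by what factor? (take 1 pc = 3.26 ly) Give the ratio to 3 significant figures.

Star P: d = 1700 ly / 3.26 = 521.5 pc
Star P: M = m − 5 log₁₀ d + 5 = 8.00 − 5·2.7172 + 5 = -0.586
Star Q: M = m − 5 log₁₀ d + 5 = 18.27 − 5·2.5391 + 5 = 10.575
ΔM = M_P − M_Q = -0.586 − (10.575) = -11.161; smaller M is more luminous → Star P.
L ratio = 10^(0.4 |ΔM|) = 10^4.464 = 29130

Star P is more luminous, by a factor of 29100.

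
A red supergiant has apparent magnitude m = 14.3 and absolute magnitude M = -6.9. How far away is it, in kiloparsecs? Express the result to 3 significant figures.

d ≈ 174 kpc

Distance modulus: m − M = 14.3 − (-6.9) = 21.200
m − M = 5 log₁₀ d − 5
log₁₀ d = (m − M)/5 + 1 = 5.2400
d = 10^5.2400 = 173800 pc
= 173.8 kpc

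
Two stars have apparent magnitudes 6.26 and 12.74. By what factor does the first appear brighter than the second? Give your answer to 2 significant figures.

Δm = 6.26 − (12.74) = -6.48
Flux ratio = 10^(−0.4 Δm) = 10^(−0.4 × -6.48) = 10^2.592 = 390.8

390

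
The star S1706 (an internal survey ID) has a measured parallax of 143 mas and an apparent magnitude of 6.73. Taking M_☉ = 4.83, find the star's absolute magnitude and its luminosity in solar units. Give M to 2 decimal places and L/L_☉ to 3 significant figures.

d = 1/p = 1000/143 mas = 6.993 pc
M = m − 5 log₁₀ d + 5 = 6.73 − 5·0.8447 + 5 = 7.507
M − M_☉ = 7.507 − 4.83 = 2.677
L/L_☉ = 10^(−0.4 × 2.677) = 0.08498

M ≈ 7.51; L/L_☉ ≈ 0.0850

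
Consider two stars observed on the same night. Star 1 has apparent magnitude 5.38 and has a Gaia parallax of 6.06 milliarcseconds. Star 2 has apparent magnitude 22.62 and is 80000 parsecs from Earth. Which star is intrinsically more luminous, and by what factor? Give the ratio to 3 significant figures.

Star 1 is more luminous, by a factor of 33.5.

Star 1: p = 6.06 mas = 6.06×10^-3″ → d = 1/p = 165.0 pc
Star 1: M = m − 5 log₁₀ d + 5 = 5.38 − 5·2.2175 + 5 = -0.708
Star 2: M = m − 5 log₁₀ d + 5 = 22.62 − 5·4.9031 + 5 = 3.105
ΔM = M_1 − M_2 = -0.708 − (3.105) = -3.812; smaller M is more luminous → Star 1.
L ratio = 10^(0.4 |ΔM|) = 10^1.525 = 33.49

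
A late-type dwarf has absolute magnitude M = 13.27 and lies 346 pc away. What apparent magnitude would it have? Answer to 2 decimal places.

m ≈ 20.97

m = M + 5 log₁₀ d − 5 = 13.27 + 5·2.5391 − 5 = 20.965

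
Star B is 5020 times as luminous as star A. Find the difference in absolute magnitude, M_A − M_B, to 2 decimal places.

Pogson: ΔM = −2.5 log₁₀(ratio) = −2.5 log₁₀(5020) = −2.5 × 3.7007 = -9.252
Star B is brighter so has the smaller magnitude: M_A − M_B is positive.

M_A − M_B ≈ 9.25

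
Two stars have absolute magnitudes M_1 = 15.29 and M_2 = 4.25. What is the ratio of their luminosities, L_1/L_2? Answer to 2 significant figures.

ΔM = M_1 − M_2 = 11.04
L_1/L_2 = 10^(−0.4 ΔM) = 10^-4.416 = 3.837×10^-5

L_1/L_2 ≈ 3.8×10^-5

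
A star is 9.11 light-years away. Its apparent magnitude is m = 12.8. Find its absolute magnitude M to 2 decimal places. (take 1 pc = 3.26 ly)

M ≈ 15.57

d = 9.11 ly / 3.26 = 2.794 pc
5 log₁₀(d/10 pc) = 5 log₁₀(2.794) − 5 = -2.768
M = m − 5 log₁₀(d/10) = 12.8 + 2.768 = 15.568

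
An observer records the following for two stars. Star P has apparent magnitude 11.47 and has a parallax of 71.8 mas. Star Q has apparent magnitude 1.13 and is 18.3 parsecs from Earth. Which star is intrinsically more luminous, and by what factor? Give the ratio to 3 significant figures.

Star P: p = 71.8 mas = 0.0718″ → d = 1/p = 13.93 pc
Star P: M = m − 5 log₁₀ d + 5 = 11.47 − 5·1.1439 + 5 = 10.751
Star Q: M = m − 5 log₁₀ d + 5 = 1.13 − 5·1.2625 + 5 = -0.182
ΔM = M_P − M_Q = 10.751 − (-0.182) = 10.933; smaller M is more luminous → Star Q.
L ratio = 10^(0.4 |ΔM|) = 10^4.373 = 23610

Star Q is more luminous, by a factor of 23600.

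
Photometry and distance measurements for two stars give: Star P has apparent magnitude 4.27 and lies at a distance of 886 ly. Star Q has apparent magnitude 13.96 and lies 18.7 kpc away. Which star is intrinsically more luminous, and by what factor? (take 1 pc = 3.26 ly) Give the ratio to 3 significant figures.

Star P is more luminous, by a factor of 1.59.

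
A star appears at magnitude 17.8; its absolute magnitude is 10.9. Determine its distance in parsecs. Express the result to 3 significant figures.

d ≈ 240 pc

Distance modulus: m − M = 17.8 − (10.9) = 6.900
m − M = 5 log₁₀ d − 5
log₁₀ d = (m − M)/5 + 1 = 2.3800
d = 10^2.3800 = 239.9 pc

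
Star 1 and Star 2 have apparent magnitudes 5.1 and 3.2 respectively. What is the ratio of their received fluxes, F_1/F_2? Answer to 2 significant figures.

Magnitude difference = 1.9
Flux ratio = 10^(−0.4 Δm) = 10^(−0.4 × 1.9) = 10^-0.760 = 0.1738

F_1/F_2 ≈ 0.17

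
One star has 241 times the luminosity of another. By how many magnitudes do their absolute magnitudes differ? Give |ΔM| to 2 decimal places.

|ΔM| ≈ 5.96

Pogson: ΔM = −2.5 log₁₀(ratio) = −2.5 log₁₀(241) = −2.5 × 2.3820 = -5.955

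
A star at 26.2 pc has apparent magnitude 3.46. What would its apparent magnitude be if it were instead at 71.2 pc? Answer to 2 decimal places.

m ≈ 5.63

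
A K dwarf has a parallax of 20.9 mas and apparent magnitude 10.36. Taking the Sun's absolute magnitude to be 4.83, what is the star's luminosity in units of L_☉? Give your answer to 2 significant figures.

L/L_☉ ≈ 0.14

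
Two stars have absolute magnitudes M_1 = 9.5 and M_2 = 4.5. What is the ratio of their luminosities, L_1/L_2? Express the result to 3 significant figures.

ΔM = M_1 − M_2 = 5.0
L_1/L_2 = 10^(−0.4 ΔM) = 10^-2.000 = 0.01000

L_1/L_2 ≈ 0.0100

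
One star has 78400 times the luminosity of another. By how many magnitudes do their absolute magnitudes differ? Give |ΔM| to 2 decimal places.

|ΔM| ≈ 12.24

Pogson: ΔM = −2.5 log₁₀(ratio) = −2.5 log₁₀(78400) = −2.5 × 4.8943 = -12.236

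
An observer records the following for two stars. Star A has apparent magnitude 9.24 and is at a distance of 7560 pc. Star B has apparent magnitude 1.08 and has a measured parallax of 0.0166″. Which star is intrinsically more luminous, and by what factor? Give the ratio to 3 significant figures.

Star A is more luminous, by a factor of 8.58.

Star A: M = m − 5 log₁₀ d + 5 = 9.24 − 5·3.8785 + 5 = -5.153
Star B: d = 1/p = 1/0.0166″ = 60.24 pc
Star B: M = m − 5 log₁₀ d + 5 = 1.08 − 5·1.7799 + 5 = -2.819
ΔM = M_A − M_B = -5.153 − (-2.819) = -2.333; smaller M is more luminous → Star A.
L ratio = 10^(0.4 |ΔM|) = 10^0.933 = 8.576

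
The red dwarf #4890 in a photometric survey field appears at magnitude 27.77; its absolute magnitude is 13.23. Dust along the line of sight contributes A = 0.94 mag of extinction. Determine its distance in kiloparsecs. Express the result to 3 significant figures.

d ≈ 5.25 kpc

m − M = 5 log₁₀(d/10 pc) + A  ⇒  27.77 − (13.23) − 0.94 = 5 log₁₀(d/10)
13.600 = 5 log₁₀(d/10)
log₁₀ d = (m − M − A)/5 + 1 = 3.7200
d = 10^3.7200 = 5248 pc
= 5.248 kpc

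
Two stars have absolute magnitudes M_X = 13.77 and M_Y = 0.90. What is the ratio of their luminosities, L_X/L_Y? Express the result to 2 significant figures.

ΔM = M_X − M_Y = 12.87
L_X/L_Y = 10^(−0.4 ΔM) = 10^-5.148 = 7.112×10^-6

L_X/L_Y ≈ 7.1×10^-6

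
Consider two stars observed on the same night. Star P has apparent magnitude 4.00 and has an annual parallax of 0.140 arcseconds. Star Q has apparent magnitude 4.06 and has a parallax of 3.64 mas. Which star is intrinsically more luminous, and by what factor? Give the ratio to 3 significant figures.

Star Q is more luminous, by a factor of 1400.

Star P: d = 1/p = 1/0.140″ = 7.143 pc
Star P: M = m − 5 log₁₀ d + 5 = 4.00 − 5·0.8539 + 5 = 4.731
Star Q: p = 3.64 mas = 3.64×10^-3″ → d = 1/p = 274.7 pc
Star Q: M = m − 5 log₁₀ d + 5 = 4.06 − 5·2.4389 + 5 = -3.134
ΔM = M_P − M_Q = 4.731 − (-3.134) = 7.865; smaller M is more luminous → Star Q.
L ratio = 10^(0.4 |ΔM|) = 10^3.146 = 1400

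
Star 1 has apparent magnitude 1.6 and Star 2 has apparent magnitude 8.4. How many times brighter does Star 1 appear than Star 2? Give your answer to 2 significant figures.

Δm = 1.6 − (8.4) = -6.8
Flux ratio = 10^(−0.4 Δm) = 10^(−0.4 × -6.8) = 10^2.720 = 524.8

520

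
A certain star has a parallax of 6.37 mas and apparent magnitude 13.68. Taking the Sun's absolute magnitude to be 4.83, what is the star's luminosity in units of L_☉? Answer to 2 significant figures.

d = 1/p = 1000/6.37 mas = 157.0 pc
M = m − 5 log₁₀ d + 5 = 13.68 − 5·2.1959 + 5 = 7.701
M − M_☉ = 7.701 − 4.83 = 2.871
L/L_☉ = 10^(−0.4 × 2.871) = 0.07108

L/L_☉ ≈ 0.071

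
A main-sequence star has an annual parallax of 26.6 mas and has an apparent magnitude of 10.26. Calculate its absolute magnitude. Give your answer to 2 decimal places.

p = 26.6 mas = 0.0266″ → d = 1/p = 37.59 pc
5 log₁₀(d/10 pc) = 5 log₁₀(37.59) − 5 = 2.876
M = m − 5 log₁₀(d/10) = 10.26 − 2.876 = 7.384

M ≈ 7.38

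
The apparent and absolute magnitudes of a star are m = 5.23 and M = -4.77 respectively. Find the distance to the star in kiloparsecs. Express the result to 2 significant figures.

d ≈ 1.0 kpc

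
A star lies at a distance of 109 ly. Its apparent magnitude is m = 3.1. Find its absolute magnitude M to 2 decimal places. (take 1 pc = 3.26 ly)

d = 109 ly / 3.26 = 33.44 pc
5 log₁₀(d/10 pc) = 5 log₁₀(33.44) − 5 = 2.621
M = m − 5 log₁₀(d/10) = 3.1 − 2.621 = 0.479

M ≈ 0.48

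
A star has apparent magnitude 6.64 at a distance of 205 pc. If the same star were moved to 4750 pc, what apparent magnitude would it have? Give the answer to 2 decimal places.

Flux ∝ 1/d², so Δm = 5 log₁₀(d₂/d₁) = 5 log₁₀(4750/205) = 6.825
m₂ = m₁ + Δm = 6.64 + (6.825) = 13.465

m ≈ 13.46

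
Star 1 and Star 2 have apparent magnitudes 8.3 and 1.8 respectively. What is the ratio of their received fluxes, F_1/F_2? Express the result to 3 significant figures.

Magnitude difference = 6.5
Flux ratio = 10^(−0.4 Δm) = 10^(−0.4 × 6.5) = 10^-2.600 = 2.512×10^-3

F_1/F_2 ≈ 2.51×10^-3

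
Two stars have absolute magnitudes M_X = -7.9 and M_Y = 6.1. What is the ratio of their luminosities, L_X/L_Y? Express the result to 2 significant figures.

ΔM = M_X − M_Y = -14.0
L_X/L_Y = 10^(−0.4 ΔM) = 10^5.600 = 398100

L_X/L_Y ≈ 400000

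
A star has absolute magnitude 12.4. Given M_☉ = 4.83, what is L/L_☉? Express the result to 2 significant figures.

M − M_☉ = 12.4 − 4.83 = 7.570
L/L_☉ = 10^(−0.4 (M − M_☉)) = 10^-3.028 = 9.376×10^-4

L/L_☉ ≈ 9.4×10^-4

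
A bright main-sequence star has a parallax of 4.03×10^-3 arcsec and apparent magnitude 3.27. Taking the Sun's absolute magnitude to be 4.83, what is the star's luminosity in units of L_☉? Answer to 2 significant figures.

L/L_☉ ≈ 2600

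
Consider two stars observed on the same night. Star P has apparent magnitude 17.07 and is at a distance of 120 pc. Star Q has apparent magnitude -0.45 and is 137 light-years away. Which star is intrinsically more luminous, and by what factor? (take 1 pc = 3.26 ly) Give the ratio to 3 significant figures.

Star P: M = m − 5 log₁₀ d + 5 = 17.07 − 5·2.0792 + 5 = 11.674
Star Q: d = 137 ly / 3.26 = 42.02 pc
Star Q: M = m − 5 log₁₀ d + 5 = -0.45 − 5·1.6235 + 5 = -3.568
ΔM = M_P − M_Q = 11.674 − (-3.568) = 15.242; smaller M is more luminous → Star Q.
L ratio = 10^(0.4 |ΔM|) = 10^6.097 = 1.249×10^6

Star Q is more luminous, by a factor of 1.25×10^6.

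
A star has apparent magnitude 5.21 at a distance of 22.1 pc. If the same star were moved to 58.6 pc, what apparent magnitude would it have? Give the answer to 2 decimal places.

m ≈ 7.33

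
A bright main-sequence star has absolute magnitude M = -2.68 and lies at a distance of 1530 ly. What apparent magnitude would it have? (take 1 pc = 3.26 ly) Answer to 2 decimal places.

d = 1530 ly / 3.26 = 469.3 pc
m = M + 5 log₁₀ d − 5 = -2.68 + 5·2.6715 − 5 = 5.677

m ≈ 5.68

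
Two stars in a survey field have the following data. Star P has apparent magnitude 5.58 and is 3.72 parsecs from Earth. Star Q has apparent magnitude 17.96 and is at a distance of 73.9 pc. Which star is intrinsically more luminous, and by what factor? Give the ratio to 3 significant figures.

Star P: M = m − 5 log₁₀ d + 5 = 5.58 − 5·0.5705 + 5 = 7.727
Star Q: M = m − 5 log₁₀ d + 5 = 17.96 − 5·1.8686 + 5 = 13.617
ΔM = M_P − M_Q = 7.727 − (13.617) = -5.889; smaller M is more luminous → Star P.
L ratio = 10^(0.4 |ΔM|) = 10^2.356 = 226.9

Star P is more luminous, by a factor of 227.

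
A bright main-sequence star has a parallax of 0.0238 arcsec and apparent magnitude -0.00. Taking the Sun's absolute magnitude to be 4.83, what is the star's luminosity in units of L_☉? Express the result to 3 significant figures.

L/L_☉ ≈ 1510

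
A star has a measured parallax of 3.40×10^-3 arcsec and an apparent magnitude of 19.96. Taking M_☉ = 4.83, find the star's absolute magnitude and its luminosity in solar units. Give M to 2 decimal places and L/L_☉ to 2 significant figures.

d = 1/p = 1/3.40×10^-3″ = 294.1 pc
M = m − 5 log₁₀ d + 5 = 19.96 − 5·2.4685 + 5 = 12.617
M − M_☉ = 12.617 − 4.83 = 7.787
L/L_☉ = 10^(−0.4 × 7.787) = 7.674×10^-4

M ≈ 12.62; L/L_☉ ≈ 7.7×10^-4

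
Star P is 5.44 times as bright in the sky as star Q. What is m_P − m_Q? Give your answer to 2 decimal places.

m_P − m_Q ≈ -1.84

Pogson: Δm = −2.5 log₁₀(ratio) = −2.5 log₁₀(5.44) = −2.5 × 0.7356 = -1.839
Star P is brighter, so it has the smaller magnitude: the difference is negative.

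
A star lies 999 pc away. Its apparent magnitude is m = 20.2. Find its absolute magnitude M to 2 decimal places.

M ≈ 10.20

5 log₁₀(d/10 pc) = 5 log₁₀(999.0) − 5 = 9.998
M = m − 5 log₁₀(d/10) = 20.2 − 9.998 = 10.202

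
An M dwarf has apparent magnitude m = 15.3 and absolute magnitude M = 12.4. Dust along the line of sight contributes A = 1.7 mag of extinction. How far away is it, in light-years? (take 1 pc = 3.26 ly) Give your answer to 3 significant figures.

m − M = 5 log₁₀(d/10 pc) + A  ⇒  15.3 − (12.4) − 1.7 = 5 log₁₀(d/10)
1.200 = 5 log₁₀(d/10)
log₁₀ d = (m − M − A)/5 + 1 = 1.2400
d = 10^1.2400 = 17.38 pc
= 56.65 ly

d ≈ 56.7 ly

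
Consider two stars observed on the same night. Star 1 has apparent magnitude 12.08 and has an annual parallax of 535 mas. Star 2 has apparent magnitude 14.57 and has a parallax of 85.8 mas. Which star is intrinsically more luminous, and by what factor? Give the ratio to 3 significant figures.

Star 2 is more luminous, by a factor of 3.92.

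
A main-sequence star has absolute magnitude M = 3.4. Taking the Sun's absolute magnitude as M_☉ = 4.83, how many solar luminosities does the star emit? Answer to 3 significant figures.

M − M_☉ = 3.4 − 4.83 = -1.430
L/L_☉ = 10^(−0.4 (M − M_☉)) = 10^0.572 = 3.733

L/L_☉ ≈ 3.73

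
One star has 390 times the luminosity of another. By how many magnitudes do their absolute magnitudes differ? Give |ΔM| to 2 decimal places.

|ΔM| ≈ 6.48

Pogson: ΔM = −2.5 log₁₀(ratio) = −2.5 log₁₀(390) = −2.5 × 2.5911 = -6.478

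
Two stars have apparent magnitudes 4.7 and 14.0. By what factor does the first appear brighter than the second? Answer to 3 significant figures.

Δm = 4.7 − (14.0) = -9.3
Flux ratio = 10^(−0.4 Δm) = 10^(−0.4 × -9.3) = 10^3.720 = 5248

5250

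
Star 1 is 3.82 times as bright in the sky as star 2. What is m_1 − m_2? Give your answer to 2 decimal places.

Pogson: Δm = −2.5 log₁₀(ratio) = −2.5 log₁₀(3.82) = −2.5 × 0.5821 = -1.455
Star 1 is brighter, so it has the smaller magnitude: the difference is negative.

m_1 − m_2 ≈ -1.46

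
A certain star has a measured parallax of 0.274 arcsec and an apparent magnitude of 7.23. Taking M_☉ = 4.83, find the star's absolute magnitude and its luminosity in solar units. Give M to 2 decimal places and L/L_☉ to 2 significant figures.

d = 1/p = 1/0.274″ = 3.650 pc
M = m − 5 log₁₀ d + 5 = 7.23 − 5·0.5622 + 5 = 9.419
M − M_☉ = 9.419 − 4.83 = 4.589
L/L_☉ = 10^(−0.4 × 4.589) = 0.01460

M ≈ 9.42; L/L_☉ ≈ 0.015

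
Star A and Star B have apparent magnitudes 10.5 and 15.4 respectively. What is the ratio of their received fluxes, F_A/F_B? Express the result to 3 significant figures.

F_A/F_B ≈ 91.2

Magnitude difference = -4.9
Flux ratio = 10^(−0.4 Δm) = 10^(−0.4 × -4.9) = 10^1.960 = 91.20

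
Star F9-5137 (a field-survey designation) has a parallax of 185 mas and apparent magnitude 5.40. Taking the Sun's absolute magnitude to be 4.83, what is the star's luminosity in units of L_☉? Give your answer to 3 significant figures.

d = 1/p = 1000/185 mas = 5.405 pc
M = m − 5 log₁₀ d + 5 = 5.40 − 5·0.7328 + 5 = 6.736
M − M_☉ = 6.736 − 4.83 = 1.906
L/L_☉ = 10^(−0.4 × 1.906) = 0.1728

L/L_☉ ≈ 0.173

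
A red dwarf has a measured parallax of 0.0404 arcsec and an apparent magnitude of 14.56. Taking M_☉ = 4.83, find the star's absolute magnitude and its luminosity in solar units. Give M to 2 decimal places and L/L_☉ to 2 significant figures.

M ≈ 12.59; L/L_☉ ≈ 7.9×10^-4

d = 1/p = 1/0.0404″ = 24.75 pc
M = m − 5 log₁₀ d + 5 = 14.56 − 5·1.3936 + 5 = 12.592
M − M_☉ = 12.592 − 4.83 = 7.762
L/L_☉ = 10^(−0.4 × 7.762) = 7.857×10^-4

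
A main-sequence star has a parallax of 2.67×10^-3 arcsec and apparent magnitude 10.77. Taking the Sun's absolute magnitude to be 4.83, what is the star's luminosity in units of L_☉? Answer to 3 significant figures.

L/L_☉ ≈ 5.90

d = 1/p = 1/2.67×10^-3″ = 374.5 pc
M = m − 5 log₁₀ d + 5 = 10.77 − 5·2.5735 + 5 = 2.903
M − M_☉ = 2.903 − 4.83 = -1.927
L/L_☉ = 10^(−0.4 × -1.927) = 5.902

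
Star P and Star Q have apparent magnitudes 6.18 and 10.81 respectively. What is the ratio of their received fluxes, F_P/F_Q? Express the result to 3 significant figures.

Δm = 6.18 − (10.81) = -4.63
Flux ratio = 10^(−0.4 Δm) = 10^(−0.4 × -4.63) = 10^1.852 = 71.12

F_P/F_Q ≈ 71.1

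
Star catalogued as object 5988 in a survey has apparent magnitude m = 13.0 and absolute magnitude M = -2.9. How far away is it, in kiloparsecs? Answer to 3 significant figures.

μ = m − M = 15.900
m − M = 5 log₁₀ d − 5
log₁₀ d = (m − M)/5 + 1 = 4.1800
d = 10^4.1800 = 15140 pc
= 15.14 kpc

d ≈ 15.1 kpc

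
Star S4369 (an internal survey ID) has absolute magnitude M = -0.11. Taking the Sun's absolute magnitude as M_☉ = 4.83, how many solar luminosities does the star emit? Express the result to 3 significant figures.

L/L_☉ ≈ 94.6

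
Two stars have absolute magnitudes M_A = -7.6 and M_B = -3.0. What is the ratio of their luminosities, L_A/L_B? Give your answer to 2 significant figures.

ΔM = M_A − M_B = -4.6
L_A/L_B = 10^(−0.4 ΔM) = 10^1.840 = 69.18

L_A/L_B ≈ 69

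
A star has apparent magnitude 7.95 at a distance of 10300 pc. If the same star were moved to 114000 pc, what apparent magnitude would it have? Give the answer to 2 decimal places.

Flux ∝ 1/d², so Δm = 5 log₁₀(d₂/d₁) = 5 log₁₀(114000/10300) = 5.220
m₂ = m₁ + Δm = 7.95 + (5.220) = 13.170

m ≈ 13.17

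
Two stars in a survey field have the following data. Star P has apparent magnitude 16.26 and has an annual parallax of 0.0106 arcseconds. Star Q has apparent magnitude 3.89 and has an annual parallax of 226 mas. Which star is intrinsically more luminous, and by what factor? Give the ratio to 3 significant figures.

Star P: d = 1/p = 1/0.0106″ = 94.34 pc
Star P: M = m − 5 log₁₀ d + 5 = 16.26 − 5·1.9747 + 5 = 11.387
Star Q: p = 226 mas = 0.226″ → d = 1/p = 4.425 pc
Star Q: M = m − 5 log₁₀ d + 5 = 3.89 − 5·0.6459 + 5 = 5.661
ΔM = M_P − M_Q = 11.387 − (5.661) = 5.726; smaller M is more luminous → Star Q.
L ratio = 10^(0.4 |ΔM|) = 10^2.290 = 195.2

Star Q is more luminous, by a factor of 195.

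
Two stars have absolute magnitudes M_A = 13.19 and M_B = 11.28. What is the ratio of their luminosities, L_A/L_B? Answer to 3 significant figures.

L_A/L_B ≈ 0.172

ΔM = M_A − M_B = 1.91
L_A/L_B = 10^(−0.4 ΔM) = 10^-0.764 = 0.1722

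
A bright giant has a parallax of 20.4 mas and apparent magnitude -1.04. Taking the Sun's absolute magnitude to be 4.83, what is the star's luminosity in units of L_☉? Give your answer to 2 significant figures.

L/L_☉ ≈ 5400

d = 1/p = 1000/20.4 mas = 49.02 pc
M = m − 5 log₁₀ d + 5 = -1.04 − 5·1.6904 + 5 = -4.492
M − M_☉ = -4.492 − 4.83 = -9.322
L/L_☉ = 10^(−0.4 × -9.322) = 5355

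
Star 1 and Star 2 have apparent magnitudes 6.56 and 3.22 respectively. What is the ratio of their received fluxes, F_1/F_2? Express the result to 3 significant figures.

F_1/F_2 ≈ 0.0461

Δm = 6.56 − (3.22) = 3.34
Flux ratio = 10^(−0.4 Δm) = 10^(−0.4 × 3.34) = 10^-1.336 = 0.04613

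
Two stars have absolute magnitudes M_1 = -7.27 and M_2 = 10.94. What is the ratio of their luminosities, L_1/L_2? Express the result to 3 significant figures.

ΔM = M_1 − M_2 = -18.21
L_1/L_2 = 10^(−0.4 ΔM) = 10^7.284 = 1.923×10^7

L_1/L_2 ≈ 1.92×10^7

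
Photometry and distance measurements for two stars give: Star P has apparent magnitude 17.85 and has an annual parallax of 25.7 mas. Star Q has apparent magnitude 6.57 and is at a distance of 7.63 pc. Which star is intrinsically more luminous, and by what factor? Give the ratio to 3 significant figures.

Star P: p = 25.7 mas = 0.0257″ → d = 1/p = 38.91 pc
Star P: M = m − 5 log₁₀ d + 5 = 17.85 − 5·1.5901 + 5 = 14.900
Star Q: M = m − 5 log₁₀ d + 5 = 6.57 − 5·0.8825 + 5 = 7.157
ΔM = M_P − M_Q = 14.900 − (7.157) = 7.742; smaller M is more luminous → Star Q.
L ratio = 10^(0.4 |ΔM|) = 10^3.097 = 1250

Star Q is more luminous, by a factor of 1250.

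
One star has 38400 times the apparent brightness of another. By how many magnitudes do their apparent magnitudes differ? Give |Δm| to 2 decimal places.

Pogson: Δm = −2.5 log₁₀(ratio) = −2.5 log₁₀(38400) = −2.5 × 4.5843 = -11.461

|Δm| ≈ 11.46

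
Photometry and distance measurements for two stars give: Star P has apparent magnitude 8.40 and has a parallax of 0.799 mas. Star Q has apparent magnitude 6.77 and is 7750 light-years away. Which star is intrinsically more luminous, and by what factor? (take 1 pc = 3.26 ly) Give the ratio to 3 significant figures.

Star Q is more luminous, by a factor of 16.2.

Star P: p = 0.799 mas = 7.99×10^-4″ → d = 1/p = 1252 pc
Star P: M = m − 5 log₁₀ d + 5 = 8.40 − 5·3.0975 + 5 = -2.087
Star Q: d = 7750 ly / 3.26 = 2377 pc
Star Q: M = m − 5 log₁₀ d + 5 = 6.77 − 5·3.3761 + 5 = -5.110
ΔM = M_P − M_Q = -2.087 − (-5.110) = 3.023; smaller M is more luminous → Star Q.
L ratio = 10^(0.4 |ΔM|) = 10^1.209 = 16.19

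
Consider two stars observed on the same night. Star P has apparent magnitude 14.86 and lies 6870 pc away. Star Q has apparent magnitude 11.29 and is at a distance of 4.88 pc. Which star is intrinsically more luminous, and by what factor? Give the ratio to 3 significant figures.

Star P is more luminous, by a factor of 74000.

Star P: M = m − 5 log₁₀ d + 5 = 14.86 − 5·3.8370 + 5 = 0.675
Star Q: M = m − 5 log₁₀ d + 5 = 11.29 − 5·0.6884 + 5 = 12.848
ΔM = M_P − M_Q = 0.675 − (12.848) = -12.173; smaller M is more luminous → Star P.
L ratio = 10^(0.4 |ΔM|) = 10^4.869 = 73970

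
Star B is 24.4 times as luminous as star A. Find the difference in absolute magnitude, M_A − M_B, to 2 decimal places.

Pogson: ΔM = −2.5 log₁₀(ratio) = −2.5 log₁₀(24.4) = −2.5 × 1.3874 = -3.468
Star B is brighter so has the smaller magnitude: M_A − M_B is positive.

M_A − M_B ≈ 3.47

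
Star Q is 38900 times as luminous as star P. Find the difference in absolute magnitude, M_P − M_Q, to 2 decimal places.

M_P − M_Q ≈ 11.47

Pogson: ΔM = −2.5 log₁₀(ratio) = −2.5 log₁₀(38900) = −2.5 × 4.5899 = -11.475
Star Q is brighter so has the smaller magnitude: M_P − M_Q is positive.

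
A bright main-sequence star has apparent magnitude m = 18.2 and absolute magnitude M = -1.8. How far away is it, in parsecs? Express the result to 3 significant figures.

d ≈ 100000 pc

μ = m − M = 20.000
m − M = 5 log₁₀ d − 5
log₁₀ d = (m − M)/5 + 1 = 5.0000
d = 10^5.0000 = 100000 pc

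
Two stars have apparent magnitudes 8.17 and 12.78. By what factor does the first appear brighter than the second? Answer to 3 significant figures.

69.8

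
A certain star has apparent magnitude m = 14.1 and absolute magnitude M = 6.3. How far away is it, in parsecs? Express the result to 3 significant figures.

d ≈ 363 pc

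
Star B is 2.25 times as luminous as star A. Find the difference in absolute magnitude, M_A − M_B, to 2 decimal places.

Pogson: ΔM = −2.5 log₁₀(ratio) = −2.5 log₁₀(2.25) = −2.5 × 0.3522 = -0.880
Star B is brighter so has the smaller magnitude: M_A − M_B is positive.

M_A − M_B ≈ 0.88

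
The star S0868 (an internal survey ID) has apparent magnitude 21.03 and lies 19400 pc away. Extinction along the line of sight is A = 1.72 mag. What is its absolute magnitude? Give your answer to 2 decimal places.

M ≈ 2.87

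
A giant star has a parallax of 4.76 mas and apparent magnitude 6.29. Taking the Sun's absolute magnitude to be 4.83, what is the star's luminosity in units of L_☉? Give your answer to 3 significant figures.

d = 1/p = 1000/4.76 mas = 210.1 pc
M = m − 5 log₁₀ d + 5 = 6.29 − 5·2.3224 + 5 = -0.322
M − M_☉ = -0.322 − 4.83 = -5.152
L/L_☉ = 10^(−0.4 × -5.152) = 115.0

L/L_☉ ≈ 115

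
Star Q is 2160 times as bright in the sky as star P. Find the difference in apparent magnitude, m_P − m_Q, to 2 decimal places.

m_P − m_Q ≈ 8.34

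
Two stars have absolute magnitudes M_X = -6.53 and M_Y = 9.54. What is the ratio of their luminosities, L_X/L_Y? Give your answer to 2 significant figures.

L_X/L_Y ≈ 2.7×10^6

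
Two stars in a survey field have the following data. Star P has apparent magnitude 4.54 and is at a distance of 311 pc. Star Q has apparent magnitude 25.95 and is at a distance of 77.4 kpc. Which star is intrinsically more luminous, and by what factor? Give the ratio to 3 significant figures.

Star P is more luminous, by a factor of 5920.

Star P: M = m − 5 log₁₀ d + 5 = 4.54 − 5·2.4928 + 5 = -2.924
Star Q: d = 77.4 kpc = 77400 pc
Star Q: M = m − 5 log₁₀ d + 5 = 25.95 − 5·4.8887 + 5 = 6.506
ΔM = M_P − M_Q = -2.924 − (6.506) = -9.430; smaller M is more luminous → Star P.
L ratio = 10^(0.4 |ΔM|) = 10^3.772 = 5916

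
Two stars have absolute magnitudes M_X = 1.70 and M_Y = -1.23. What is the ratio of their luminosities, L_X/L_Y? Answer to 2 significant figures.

ΔM = M_X − M_Y = 2.93
L_X/L_Y = 10^(−0.4 ΔM) = 10^-1.172 = 0.06730

L_X/L_Y ≈ 0.067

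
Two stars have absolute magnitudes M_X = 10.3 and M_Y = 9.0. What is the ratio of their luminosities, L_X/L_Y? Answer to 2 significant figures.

ΔM = M_X − M_Y = 1.3
L_X/L_Y = 10^(−0.4 ΔM) = 10^-0.520 = 0.3020

L_X/L_Y ≈ 0.30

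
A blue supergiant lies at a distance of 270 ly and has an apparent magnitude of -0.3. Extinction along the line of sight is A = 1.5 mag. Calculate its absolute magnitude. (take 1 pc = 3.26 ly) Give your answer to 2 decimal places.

M ≈ -6.39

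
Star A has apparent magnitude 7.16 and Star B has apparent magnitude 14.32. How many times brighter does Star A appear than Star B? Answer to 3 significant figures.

731

Magnitude difference = -7.16
Flux ratio = 10^(−0.4 Δm) = 10^(−0.4 × -7.16) = 10^2.864 = 731.1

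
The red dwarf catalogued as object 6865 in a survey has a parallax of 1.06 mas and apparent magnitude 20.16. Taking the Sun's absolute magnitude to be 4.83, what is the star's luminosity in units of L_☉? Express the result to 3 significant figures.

L/L_☉ ≈ 6.57×10^-3

d = 1/p = 1000/1.06 mas = 943.4 pc
M = m − 5 log₁₀ d + 5 = 20.16 − 5·2.9747 + 5 = 10.287
M − M_☉ = 10.287 − 4.83 = 5.457
L/L_☉ = 10^(−0.4 × 5.457) = 6.567×10^-3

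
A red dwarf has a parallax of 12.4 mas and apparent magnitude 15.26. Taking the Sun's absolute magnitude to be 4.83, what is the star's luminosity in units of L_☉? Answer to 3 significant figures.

L/L_☉ ≈ 4.38×10^-3

d = 1/p = 1000/12.4 mas = 80.65 pc
M = m − 5 log₁₀ d + 5 = 15.26 − 5·1.9066 + 5 = 10.727
M − M_☉ = 10.727 − 4.83 = 5.897
L/L_☉ = 10^(−0.4 × 5.897) = 4.377×10^-3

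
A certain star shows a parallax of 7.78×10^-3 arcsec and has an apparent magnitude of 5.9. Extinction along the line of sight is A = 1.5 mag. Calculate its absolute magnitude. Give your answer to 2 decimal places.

M ≈ -1.15

d = 1/p = 1/7.78×10^-3″ = 128.5 pc
5 log₁₀(d/10 pc) = 5 log₁₀(128.5) − 5 = 5.545
M = m − 5 log₁₀(d/10) − A = 5.9 − 5.545 − 1.5 = -1.145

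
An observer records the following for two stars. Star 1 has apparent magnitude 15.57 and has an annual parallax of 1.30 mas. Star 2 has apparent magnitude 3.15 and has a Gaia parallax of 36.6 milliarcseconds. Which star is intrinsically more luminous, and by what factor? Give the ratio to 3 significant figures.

Star 1: p = 1.30 mas = 1.30×10^-3″ → d = 1/p = 769.2 pc
Star 1: M = m − 5 log₁₀ d + 5 = 15.57 − 5·2.8861 + 5 = 6.140
Star 2: p = 36.6 mas = 0.0366″ → d = 1/p = 27.32 pc
Star 2: M = m − 5 log₁₀ d + 5 = 3.15 − 5·1.4365 + 5 = 0.967
ΔM = M_1 − M_2 = 6.140 − (0.967) = 5.172; smaller M is more luminous → Star 2.
L ratio = 10^(0.4 |ΔM|) = 10^2.069 = 117.2

Star 2 is more luminous, by a factor of 117.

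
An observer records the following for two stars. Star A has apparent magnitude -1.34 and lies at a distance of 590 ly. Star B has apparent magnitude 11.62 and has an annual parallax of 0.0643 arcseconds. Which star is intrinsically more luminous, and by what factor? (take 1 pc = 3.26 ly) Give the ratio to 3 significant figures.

Star A is more luminous, by a factor of 2.07×10^7.

Star A: d = 590 ly / 3.26 = 181.0 pc
Star A: M = m − 5 log₁₀ d + 5 = -1.34 − 5·2.2576 + 5 = -7.628
Star B: d = 1/p = 1/0.0643″ = 15.55 pc
Star B: M = m − 5 log₁₀ d + 5 = 11.62 − 5·1.1918 + 5 = 10.661
ΔM = M_A − M_B = -7.628 − (10.661) = -18.289; smaller M is more luminous → Star A.
L ratio = 10^(0.4 |ΔM|) = 10^7.316 = 2.069×10^7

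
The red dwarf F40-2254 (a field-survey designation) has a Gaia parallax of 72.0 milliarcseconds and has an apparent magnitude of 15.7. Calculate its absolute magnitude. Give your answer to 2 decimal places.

M ≈ 14.99

p = 72.0 mas = 0.0720″ → d = 1/p = 13.89 pc
5 log₁₀(d/10 pc) = 5 log₁₀(13.89) − 5 = 0.713
M = m − 5 log₁₀(d/10) = 15.7 − 0.713 = 14.987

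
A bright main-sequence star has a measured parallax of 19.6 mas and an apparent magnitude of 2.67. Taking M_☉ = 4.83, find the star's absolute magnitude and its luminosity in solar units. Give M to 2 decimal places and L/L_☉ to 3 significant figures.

M ≈ -0.87; L/L_☉ ≈ 190

d = 1/p = 1000/19.6 mas = 51.02 pc
M = m − 5 log₁₀ d + 5 = 2.67 − 5·1.7077 + 5 = -0.869
M − M_☉ = -0.869 − 4.83 = -5.699
L/L_☉ = 10^(−0.4 × -5.699) = 190.3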